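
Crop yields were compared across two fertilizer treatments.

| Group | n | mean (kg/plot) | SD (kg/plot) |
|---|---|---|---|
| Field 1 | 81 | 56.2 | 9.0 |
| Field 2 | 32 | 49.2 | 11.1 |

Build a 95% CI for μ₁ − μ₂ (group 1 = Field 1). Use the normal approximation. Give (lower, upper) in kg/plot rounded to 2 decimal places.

(2.68, 11.32)

SE₁ = s₁/√n₁ = 9.0/√81 = 1.0000; SE₂ = 11.1/√32 = 1.9622.
Independent samples, unequal variances: SE_diff = √(SE₁² + SE₂²) = √(1.0 + 3.85022884) = 2.2023.
z* = 1.960, so margin of error = 1.960 × 2.2023 = 4.3165.
Difference in means = 56.2 − 49.2 = 7.0000.
7.0000 ± 4.3165 → (2.68, 11.32).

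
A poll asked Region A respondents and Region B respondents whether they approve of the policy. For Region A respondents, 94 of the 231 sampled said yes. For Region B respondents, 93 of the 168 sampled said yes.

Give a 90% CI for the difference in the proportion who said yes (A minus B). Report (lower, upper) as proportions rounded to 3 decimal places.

p̂₁ = 94/231 = 0.4069 and p̂₂ = 93/168 = 0.5536.
SE₁ = √(p̂₁(1−p̂₁)/n₁) = √(0.4069·0.5931/231) = 0.03232; SE₂ = √(0.5536·0.4464/168) = 0.03835.
Independent samples: SE of the difference = √(SE₁² + SE₂²) = √(0.0010445824 + 0.0014707225) = 0.05015.
z* for 90% confidence is 1.645, so the margin of error is 1.645 × 0.05015 = 0.08250.
Point estimate p̂₁ − p̂₂ = 0.4069 − 0.5536 = -0.1467.
-0.1467 ± 0.08250 → (-0.229, -0.064).

(-0.229, -0.064)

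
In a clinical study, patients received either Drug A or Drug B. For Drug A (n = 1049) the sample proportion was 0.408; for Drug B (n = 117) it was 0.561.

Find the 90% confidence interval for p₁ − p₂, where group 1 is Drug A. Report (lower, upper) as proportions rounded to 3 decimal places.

The two standard errors are √(0.4080×0.5920/1049) = 0.01517 and √(0.5610×0.4390/117) = 0.04588.
Because the samples are independent, SE_diff = √(0.01517² + 0.04588²) = 0.04832.
Using z* = 1.645 for 90%, ME = 1.645 × 0.04832 = 0.07949.
p̂₁ − p̂₂ = -0.1530; interval -0.1530 ± 0.07949 gives (-0.232, -0.074).

(-0.232, -0.074)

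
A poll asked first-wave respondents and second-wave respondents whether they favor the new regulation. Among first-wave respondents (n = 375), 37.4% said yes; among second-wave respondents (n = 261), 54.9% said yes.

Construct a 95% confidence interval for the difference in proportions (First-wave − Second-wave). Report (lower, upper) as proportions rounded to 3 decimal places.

The two standard errors are √(0.3740×0.6260/375) = 0.02499 and √(0.5490×0.4510/261) = 0.03080.
Because the samples are independent, SE_diff = √(0.02499² + 0.03080²) = 0.03966.
Using z* = 1.960 for 95%, ME = 1.960 × 0.03966 = 0.07773.
p̂₁ − p̂₂ = -0.1750; interval -0.1750 ± 0.07773 gives (-0.253, -0.097).

(-0.253, -0.097)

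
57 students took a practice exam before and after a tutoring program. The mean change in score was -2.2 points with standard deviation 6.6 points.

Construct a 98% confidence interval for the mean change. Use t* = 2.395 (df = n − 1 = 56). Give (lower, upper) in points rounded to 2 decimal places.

(-4.29, -0.11)

Paired design: SE = s_d/√n = 6.6/√57 = 0.8742.
t* = 2.395; margin of error = 2.395 × 0.8742 = 2.0937.
-2.2 ± 2.0937 → (-4.29, -0.11).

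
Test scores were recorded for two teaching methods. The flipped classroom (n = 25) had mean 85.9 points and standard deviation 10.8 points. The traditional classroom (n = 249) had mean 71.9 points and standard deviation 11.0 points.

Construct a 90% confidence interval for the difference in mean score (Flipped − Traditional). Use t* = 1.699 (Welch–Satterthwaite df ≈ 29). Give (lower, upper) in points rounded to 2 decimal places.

SE₁ = s₁/√n₁ = 10.8/√25 = 2.1600; SE₂ = 11.0/√249 = 0.6971.
Independent samples, unequal variances: SE_diff = √(SE₁² + SE₂²) = √(4.6656 + 0.48594841) = 2.2697.
t* = 1.699, so margin of error = 1.699 × 2.2697 = 3.8562.
Difference in means = 85.9 − 71.9 = 14.0000.
14.0000 ± 3.8562 → (10.14, 17.86).

(10.14, 17.86)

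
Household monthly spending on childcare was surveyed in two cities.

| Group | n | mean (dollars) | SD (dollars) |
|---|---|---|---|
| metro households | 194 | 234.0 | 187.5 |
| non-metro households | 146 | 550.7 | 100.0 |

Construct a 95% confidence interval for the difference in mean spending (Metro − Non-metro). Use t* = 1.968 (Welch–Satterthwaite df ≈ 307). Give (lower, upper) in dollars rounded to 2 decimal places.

(-347.80, -285.60)

Per-group SEs: s₁/√n₁ = 187.5/√194 = 13.4617, s₂/√n₂ = 100.0/√146 = 8.2761.
Unpooled SE of the difference: √(181.21736689 + 68.49383121) = 15.8023.
Margin of error = t* · SE = 1.968 × 15.8023 = 31.0989.
x̄₁ − x̄₂ = 234.0 − 550.7 = -316.7000.
CI: -316.7000 ± 31.0989 = (-347.80, -285.60).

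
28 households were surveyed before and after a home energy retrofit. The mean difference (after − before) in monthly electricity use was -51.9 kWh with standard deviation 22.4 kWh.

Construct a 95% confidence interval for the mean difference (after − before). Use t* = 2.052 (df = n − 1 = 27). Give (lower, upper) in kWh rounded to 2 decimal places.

(-60.59, -43.21)

This is a matched-pairs design, so SE = s_d/√n = 22.4/√28 = 4.2332.
Margin = 2.052 × 4.2332 = 8.6865; the interval is -51.9 ± 8.6865 = (-60.59, -43.21).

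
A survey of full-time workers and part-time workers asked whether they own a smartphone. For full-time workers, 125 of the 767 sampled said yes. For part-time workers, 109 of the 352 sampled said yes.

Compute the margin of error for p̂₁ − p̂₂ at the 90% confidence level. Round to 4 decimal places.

0.0461

First, p̂₁ = 125/767 = 0.1630; p̂₂ = 109/352 = 0.3097.
The two standard errors are √(0.1630×0.8370/767) = 0.01334 and √(0.3097×0.6903/352) = 0.02464.
Because the samples are independent, SE_diff = √(0.01334² + 0.02464²) = 0.02802.
Using z* = 1.645 for 90%, ME = 1.645 × 0.02802 = 0.04609.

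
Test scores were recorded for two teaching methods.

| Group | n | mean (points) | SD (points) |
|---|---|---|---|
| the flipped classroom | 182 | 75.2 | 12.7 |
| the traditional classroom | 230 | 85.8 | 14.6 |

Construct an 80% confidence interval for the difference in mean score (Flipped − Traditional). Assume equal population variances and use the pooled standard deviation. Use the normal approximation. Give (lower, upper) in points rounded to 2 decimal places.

Pooled variance s_p² = [181·12.7² + 229·14.6²] / (182+230−2) = 190.2613, so s_p = 13.7935.
SE_diff = s_p·√(1/n₁ + 1/n₂) = 13.7935·√(1/182 + 1/230) = 1.3684.
z* = 1.282; margin = 1.282 × 1.3684 = 1.7543.
Difference = 75.2 − 85.8 = -10.6000.
-10.6000 ± 1.7543 → (-12.35, -8.85).

(-12.35, -8.85)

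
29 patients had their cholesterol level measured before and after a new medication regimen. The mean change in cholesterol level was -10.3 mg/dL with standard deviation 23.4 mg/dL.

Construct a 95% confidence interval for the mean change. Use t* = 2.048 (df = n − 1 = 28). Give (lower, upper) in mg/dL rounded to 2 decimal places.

(-19.20, -1.40)

This is a matched-pairs design, so SE = s_d/√n = 23.4/√29 = 4.3453.
Margin = 2.048 × 4.3453 = 8.8992; the interval is -10.3 ± 8.8992 = (-19.20, -1.40).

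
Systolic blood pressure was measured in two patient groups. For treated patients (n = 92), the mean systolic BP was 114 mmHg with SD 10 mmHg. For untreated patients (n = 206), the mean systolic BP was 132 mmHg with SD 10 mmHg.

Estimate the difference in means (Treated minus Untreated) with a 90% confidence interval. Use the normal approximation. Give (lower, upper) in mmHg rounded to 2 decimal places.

Standard errors of each mean: 10/√92 = 1.0426 and 10/√206 = 0.6967.
SE(x̄₁ − x̄₂) = √(1.0426² + 0.6967²) = 1.2540 for independent samples with unequal variances.
With z* = 1.645, the margin is 1.645 × 1.2540 = 2.0628.
x̄₁ − x̄₂ = 114 − 132 = -18.0000; the interval is -18.0000 ± 2.0628 = (-20.06, -15.94).

(-20.06, -15.94)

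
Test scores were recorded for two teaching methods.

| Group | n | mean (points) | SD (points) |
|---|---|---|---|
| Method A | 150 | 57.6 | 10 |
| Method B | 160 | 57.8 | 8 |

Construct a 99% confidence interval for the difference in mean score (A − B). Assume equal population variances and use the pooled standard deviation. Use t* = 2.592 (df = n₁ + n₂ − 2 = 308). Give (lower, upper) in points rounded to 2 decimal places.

s_p = √[((n₁−1)s₁² + (n₂−1)s₂²)/(n₁+n₂−2)] = √[(149·10² + 159·8²)/308] = 9.0231.
SE = 9.0231·√(1/150 + 1/160) = 1.0255.
With t* = 2.592, margin = 2.592 × 1.0255 = 2.6581.
x̄₁ − x̄₂ = 57.6 − 57.8 = -0.2000; interval -0.2000 ± 2.6581 = (-2.86, 2.46).

(-2.86, 2.46)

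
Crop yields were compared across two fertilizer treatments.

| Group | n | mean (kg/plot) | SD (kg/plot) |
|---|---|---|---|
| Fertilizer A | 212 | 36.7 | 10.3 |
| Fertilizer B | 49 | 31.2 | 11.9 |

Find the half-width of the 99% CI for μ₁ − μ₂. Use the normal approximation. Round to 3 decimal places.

4.743

Standard errors of each mean: 10.3/√212 = 0.7074 and 11.9/√49 = 1.7000.
SE(x̄₁ − x̄₂) = √(0.7074² + 1.7000²) = 1.8413 for independent samples with unequal variances.
With z* = 2.576, the margin is 2.576 × 1.8413 = 4.7432.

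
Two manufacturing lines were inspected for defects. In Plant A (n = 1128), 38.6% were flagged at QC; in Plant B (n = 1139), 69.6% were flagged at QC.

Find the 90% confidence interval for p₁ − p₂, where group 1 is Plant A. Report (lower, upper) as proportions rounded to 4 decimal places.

Each SE is √(p̂(1−p̂)/n): √(0.3860·0.6140/1128) = 0.01450 and √(0.6960·0.3040/1139) = 0.01363.
SE(p̂₁ − p̂₂) = √(SE₁² + SE₂²) = √(0.00021025 + 0.0001857769) = 0.01990, since the two samples are independent.
At 90% confidence z* = 1.645; margin = 1.645 × 0.01990 = 0.03274.
The difference is 0.3860 − 0.6960 = -0.3100, so the interval is -0.3100 ± 0.03274 = (-0.3427, -0.2773).

(-0.3427, -0.2773)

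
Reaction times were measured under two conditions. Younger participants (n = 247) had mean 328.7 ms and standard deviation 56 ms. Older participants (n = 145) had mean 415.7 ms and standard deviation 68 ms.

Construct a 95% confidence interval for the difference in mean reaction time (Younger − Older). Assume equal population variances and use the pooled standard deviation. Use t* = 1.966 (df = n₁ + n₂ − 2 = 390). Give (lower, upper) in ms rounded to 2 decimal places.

Pooled variance s_p² = [246·56² + 144·68²] / (247+145−2) = 3685.4154, so s_p = 60.7076.
SE_diff = s_p·√(1/n₁ + 1/n₂) = 60.7076·√(1/247 + 1/145) = 6.3512.
t* = 1.966; margin = 1.966 × 6.3512 = 12.4865.
Difference = 328.7 − 415.7 = -87.0000.
-87.0000 ± 12.4865 → (-99.49, -74.51).

(-99.49, -74.51)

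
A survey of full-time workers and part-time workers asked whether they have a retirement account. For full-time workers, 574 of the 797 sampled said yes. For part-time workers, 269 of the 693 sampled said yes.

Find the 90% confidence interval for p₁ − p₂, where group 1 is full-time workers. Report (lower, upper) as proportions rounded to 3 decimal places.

p̂₁ = 574/797 = 0.7202 and p̂₂ = 269/693 = 0.3882.
SE₁ = √(p̂₁(1−p̂₁)/n₁) = √(0.7202·0.2798/797) = 0.01590; SE₂ = √(0.3882·0.6118/693) = 0.01851.
Independent samples: SE of the difference = √(SE₁² + SE₂²) = √(0.00025281 + 0.0003426201) = 0.02440.
z* for 90% confidence is 1.645, so the margin of error is 1.645 × 0.02440 = 0.04014.
Point estimate p̂₁ − p̂₂ = 0.7202 − 0.3882 = 0.3320.
0.3320 ± 0.04014 → (0.292, 0.372).

(0.292, 0.372)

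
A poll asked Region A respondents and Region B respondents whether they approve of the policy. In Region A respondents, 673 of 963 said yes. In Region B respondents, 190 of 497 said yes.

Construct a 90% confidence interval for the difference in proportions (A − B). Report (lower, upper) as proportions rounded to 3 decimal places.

Sample proportions: 673/963 = 0.6989, 190/497 = 0.3823.
Each SE is √(p̂(1−p̂)/n): √(0.6989·0.3011/963) = 0.01478 and √(0.3823·0.6177/497) = 0.02180.
SE(p̂₁ − p̂₂) = √(SE₁² + SE₂²) = √(0.0002184484 + 0.00047524) = 0.02634, since the two samples are independent.
At 90% confidence z* = 1.645; margin = 1.645 × 0.02634 = 0.04333.
The difference is 0.6989 − 0.3823 = 0.3166, so the interval is 0.3166 ± 0.04333 = (0.273, 0.360).

(0.273, 0.360)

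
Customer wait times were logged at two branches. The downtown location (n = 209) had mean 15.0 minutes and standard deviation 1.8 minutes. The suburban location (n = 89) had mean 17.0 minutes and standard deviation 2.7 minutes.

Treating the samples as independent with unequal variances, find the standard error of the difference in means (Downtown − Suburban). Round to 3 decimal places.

Standard errors of each mean: 1.8/√209 = 0.1245 and 2.7/√89 = 0.2862.
SE(x̄₁ − x̄₂) = √(0.1245² + 0.2862²) = 0.3121 for independent samples with unequal variances.

0.312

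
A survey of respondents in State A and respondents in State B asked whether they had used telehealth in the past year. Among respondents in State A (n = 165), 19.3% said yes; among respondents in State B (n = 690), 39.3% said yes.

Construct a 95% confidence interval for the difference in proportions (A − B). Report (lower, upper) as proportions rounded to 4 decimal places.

Each SE is √(p̂(1−p̂)/n): √(0.1930·0.8070/165) = 0.03072 and √(0.3930·0.6070/690) = 0.01859.
SE(p̂₁ − p̂₂) = √(SE₁² + SE₂²) = √(0.0009437184 + 0.0003455881) = 0.03591, since the two samples are independent.
At 95% confidence z* = 1.960; margin = 1.960 × 0.03591 = 0.07038.
The difference is 0.1930 − 0.3930 = -0.2000, so the interval is -0.2000 ± 0.07038 = (-0.2704, -0.1296).

(-0.2704, -0.1296)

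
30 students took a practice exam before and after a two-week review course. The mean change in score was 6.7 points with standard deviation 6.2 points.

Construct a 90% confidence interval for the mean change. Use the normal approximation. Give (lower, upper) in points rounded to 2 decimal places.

This is a matched-pairs design, so SE = s_d/√n = 6.2/√30 = 1.1320.
Margin = 1.645 × 1.1320 = 1.8621; the interval is 6.7 ± 1.8621 = (4.84, 8.56).

(4.84, 8.56)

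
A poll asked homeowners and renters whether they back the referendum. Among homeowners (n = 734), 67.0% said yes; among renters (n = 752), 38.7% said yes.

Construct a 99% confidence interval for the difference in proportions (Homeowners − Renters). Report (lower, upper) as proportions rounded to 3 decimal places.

Each SE is √(p̂(1−p̂)/n): √(0.6700·0.3300/734) = 0.01736 and √(0.3870·0.6130/752) = 0.01776.
SE(p̂₁ − p̂₂) = √(SE₁² + SE₂²) = √(0.0003013696 + 0.0003154176) = 0.02484, since the two samples are independent.
At 99% confidence z* = 2.576; margin = 2.576 × 0.02484 = 0.06399.
The difference is 0.6700 − 0.3870 = 0.2830, so the interval is 0.2830 ± 0.06399 = (0.219, 0.347).

(0.219, 0.347)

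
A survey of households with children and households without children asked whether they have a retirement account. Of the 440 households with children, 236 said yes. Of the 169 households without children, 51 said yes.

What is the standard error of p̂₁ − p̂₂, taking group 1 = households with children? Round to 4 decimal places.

First, p̂₁ = 236/440 = 0.5364; p̂₂ = 51/169 = 0.3018.
The two standard errors are √(0.5364×0.4636/440) = 0.02377 and √(0.3018×0.6982/169) = 0.03531.
Because the samples are independent, SE_diff = √(0.02377² + 0.03531²) = 0.04257.

0.0426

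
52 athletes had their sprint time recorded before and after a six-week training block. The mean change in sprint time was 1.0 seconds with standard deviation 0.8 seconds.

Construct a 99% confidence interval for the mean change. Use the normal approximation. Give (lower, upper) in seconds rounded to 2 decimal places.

Paired design: SE = s_d/√n = 0.8/√52 = 0.1109.
z* = 2.576; margin of error = 2.576 × 0.1109 = 0.2857.
1.0 ± 0.2857 → (0.71, 1.29).

(0.71, 1.29)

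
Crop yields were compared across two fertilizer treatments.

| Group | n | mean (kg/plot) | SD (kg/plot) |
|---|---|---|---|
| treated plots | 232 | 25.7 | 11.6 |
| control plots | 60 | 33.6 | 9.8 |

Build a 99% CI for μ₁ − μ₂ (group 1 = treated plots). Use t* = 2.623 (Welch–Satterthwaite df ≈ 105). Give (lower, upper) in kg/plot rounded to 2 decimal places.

(-11.77, -4.03)

SE₁ = s₁/√n₁ = 11.6/√232 = 0.7616; SE₂ = 9.8/√60 = 1.2652.
Independent samples, unequal variances: SE_diff = √(SE₁² + SE₂²) = √(0.58003456 + 1.60073104) = 1.4767.
t* = 2.623, so margin of error = 2.623 × 1.4767 = 3.8734.
Difference in means = 25.7 − 33.6 = -7.9000.
-7.9000 ± 3.8734 → (-11.77, -4.03).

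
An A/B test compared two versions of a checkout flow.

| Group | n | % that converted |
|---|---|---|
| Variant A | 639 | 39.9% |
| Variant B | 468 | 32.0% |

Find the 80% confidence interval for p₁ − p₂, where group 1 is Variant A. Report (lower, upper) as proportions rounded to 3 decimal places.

(0.042, 0.116)

SE₁ = √(p̂₁(1−p̂₁)/n₁) = √(0.3990·0.6010/639) = 0.01937; SE₂ = √(0.3200·0.6800/468) = 0.02156.
Independent samples: SE of the difference = √(SE₁² + SE₂²) = √(0.0003751969 + 0.0004648336) = 0.02898.
z* for 80% confidence is 1.282, so the margin of error is 1.282 × 0.02898 = 0.03715.
Point estimate p̂₁ − p̂₂ = 0.3990 − 0.3200 = 0.0790.
0.0790 ± 0.03715 → (0.042, 0.116).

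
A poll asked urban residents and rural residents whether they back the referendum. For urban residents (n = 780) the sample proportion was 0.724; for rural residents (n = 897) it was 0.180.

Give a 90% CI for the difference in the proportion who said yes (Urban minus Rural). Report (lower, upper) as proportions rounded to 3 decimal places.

SE₁ = √(p̂₁(1−p̂₁)/n₁) = √(0.7240·0.2760/780) = 0.01601; SE₂ = √(0.1800·0.8200/897) = 0.01283.
Independent samples: SE of the difference = √(SE₁² + SE₂²) = √(0.0002563201 + 0.0001646089) = 0.02052.
z* for 90% confidence is 1.645, so the margin of error is 1.645 × 0.02052 = 0.03376.
Point estimate p̂₁ − p̂₂ = 0.7240 − 0.1800 = 0.5440.
0.5440 ± 0.03376 → (0.510, 0.578).

(0.510, 0.578)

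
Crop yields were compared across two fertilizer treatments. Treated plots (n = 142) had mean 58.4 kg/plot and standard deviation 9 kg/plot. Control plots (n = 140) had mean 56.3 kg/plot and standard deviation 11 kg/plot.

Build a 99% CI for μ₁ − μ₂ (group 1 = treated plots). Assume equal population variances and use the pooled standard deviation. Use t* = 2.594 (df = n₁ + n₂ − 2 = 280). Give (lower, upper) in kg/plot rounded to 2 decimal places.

(-1.00, 5.20)

s_p = √[((n₁−1)s₁² + (n₂−1)s₂²)/(n₁+n₂−2)] = √[(141·9² + 139·11²)/280] = 10.0428.
SE = 10.0428·√(1/142 + 1/140) = 1.1961.
With t* = 2.594, margin = 2.594 × 1.1961 = 3.1027.
x̄₁ − x̄₂ = 58.4 − 56.3 = 2.1000; interval 2.1000 ± 3.1027 = (-1.00, 5.20).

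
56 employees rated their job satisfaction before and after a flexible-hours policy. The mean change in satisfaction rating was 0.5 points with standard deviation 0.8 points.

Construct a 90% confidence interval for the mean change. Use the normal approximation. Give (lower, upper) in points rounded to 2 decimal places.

This is a matched-pairs design, so SE = s_d/√n = 0.8/√56 = 0.1069.
Margin = 1.645 × 0.1069 = 0.1759; the interval is 0.5 ± 0.1759 = (0.32, 0.68).

(0.32, 0.68)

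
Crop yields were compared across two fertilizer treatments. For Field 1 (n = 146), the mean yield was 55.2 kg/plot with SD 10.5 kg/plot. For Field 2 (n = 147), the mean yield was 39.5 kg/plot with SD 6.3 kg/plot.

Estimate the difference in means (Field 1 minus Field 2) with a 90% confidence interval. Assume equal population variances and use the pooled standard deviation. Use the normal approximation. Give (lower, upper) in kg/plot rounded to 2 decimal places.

s_p = √[((n₁−1)s₁² + (n₂−1)s₂²)/(n₁+n₂−2)] = √[(145·10.5² + 146·6.3²)/291] = 8.6515.
SE = 8.6515·√(1/146 + 1/147) = 1.0109.
With z* = 1.645, margin = 1.645 × 1.0109 = 1.6629.
x̄₁ − x̄₂ = 55.2 − 39.5 = 15.7000; interval 15.7000 ± 1.6629 = (14.04, 17.36).

(14.04, 17.36)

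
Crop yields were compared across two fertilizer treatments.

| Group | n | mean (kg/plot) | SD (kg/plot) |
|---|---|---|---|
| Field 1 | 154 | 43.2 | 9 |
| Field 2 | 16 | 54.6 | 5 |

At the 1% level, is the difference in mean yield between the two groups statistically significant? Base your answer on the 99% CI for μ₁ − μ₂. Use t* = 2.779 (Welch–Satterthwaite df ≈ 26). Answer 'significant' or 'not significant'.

significant

Per-group SEs: s₁/√n₁ = 9/√154 = 0.7252, s₂/√n₂ = 5/√16 = 1.2500.
Unpooled SE of the difference: √(0.52591504 + 1.5625) = 1.4451.
Margin of error = t* · SE = 2.779 × 1.4451 = 4.0159.
x̄₁ − x̄₂ = 43.2 − 54.6 = -11.4000.
CI: -11.4000 ± 4.0159 = (-15.4159, -7.3841).
The interval (-15.4159, -7.3841) does not contain 0, so the difference is significant.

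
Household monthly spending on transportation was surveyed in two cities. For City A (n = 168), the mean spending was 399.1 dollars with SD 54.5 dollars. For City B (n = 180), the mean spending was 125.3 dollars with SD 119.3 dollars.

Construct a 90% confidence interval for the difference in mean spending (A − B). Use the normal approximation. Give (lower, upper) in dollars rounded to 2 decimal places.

Standard errors of each mean: 54.5/√168 = 4.2048 and 119.3/√180 = 8.8921.
SE(x̄₁ − x̄₂) = √(4.2048² + 8.8921²) = 9.8361 for independent samples with unequal variances.
With z* = 1.645, the margin is 1.645 × 9.8361 = 16.1804.
x̄₁ − x̄₂ = 399.1 − 125.3 = 273.8000; the interval is 273.8000 ± 16.1804 = (257.62, 289.98).

(257.62, 289.98)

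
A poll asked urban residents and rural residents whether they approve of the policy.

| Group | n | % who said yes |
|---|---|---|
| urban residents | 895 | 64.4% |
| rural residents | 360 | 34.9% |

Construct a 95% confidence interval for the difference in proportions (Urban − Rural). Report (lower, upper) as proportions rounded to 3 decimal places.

The two standard errors are √(0.6440×0.3560/895) = 0.01601 and √(0.3490×0.6510/360) = 0.02512.
Because the samples are independent, SE_diff = √(0.01601² + 0.02512²) = 0.02979.
Using z* = 1.960 for 95%, ME = 1.960 × 0.02979 = 0.05839.
p̂₁ − p̂₂ = 0.2950; interval 0.2950 ± 0.05839 gives (0.237, 0.353).

(0.237, 0.353)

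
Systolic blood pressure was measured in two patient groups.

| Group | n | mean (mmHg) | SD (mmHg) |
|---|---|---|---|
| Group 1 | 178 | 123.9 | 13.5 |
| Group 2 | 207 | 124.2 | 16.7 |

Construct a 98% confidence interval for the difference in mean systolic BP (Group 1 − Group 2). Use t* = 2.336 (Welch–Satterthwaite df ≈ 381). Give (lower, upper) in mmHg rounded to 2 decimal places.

SE₁ = s₁/√n₁ = 13.5/√178 = 1.0119; SE₂ = 16.7/√207 = 1.1607.
Independent samples, unequal variances: SE_diff = √(SE₁² + SE₂²) = √(1.02394161 + 1.34722449) = 1.5399.
t* = 2.336, so margin of error = 2.336 × 1.5399 = 3.5972.
Difference in means = 123.9 − 124.2 = -0.3000.
-0.3000 ± 3.5972 → (-3.90, 3.30).

(-3.90, 3.30)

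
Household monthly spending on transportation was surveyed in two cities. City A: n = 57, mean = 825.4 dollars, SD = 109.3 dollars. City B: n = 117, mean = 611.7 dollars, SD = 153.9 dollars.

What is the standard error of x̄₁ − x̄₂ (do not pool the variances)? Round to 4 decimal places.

SE₁ = s₁/√n₁ = 109.3/√57 = 14.4771; SE₂ = 153.9/√117 = 14.2281.
Independent samples, unequal variances: SE_diff = √(SE₁² + SE₂²) = √(209.58642441 + 202.43882961) = 20.2984.

20.2984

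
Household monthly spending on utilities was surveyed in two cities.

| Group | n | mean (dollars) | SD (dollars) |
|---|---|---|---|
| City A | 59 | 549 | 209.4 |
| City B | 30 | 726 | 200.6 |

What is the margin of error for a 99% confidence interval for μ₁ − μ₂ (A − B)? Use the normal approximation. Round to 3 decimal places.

117.612

SE₁ = s₁/√n₁ = 209.4/√59 = 27.2616; SE₂ = 200.6/√30 = 36.6244.
Independent samples, unequal variances: SE_diff = √(SE₁² + SE₂²) = √(743.19483456 + 1341.34667536) = 45.6568.
z* = 2.576, so margin of error = 2.576 × 45.6568 = 117.6119.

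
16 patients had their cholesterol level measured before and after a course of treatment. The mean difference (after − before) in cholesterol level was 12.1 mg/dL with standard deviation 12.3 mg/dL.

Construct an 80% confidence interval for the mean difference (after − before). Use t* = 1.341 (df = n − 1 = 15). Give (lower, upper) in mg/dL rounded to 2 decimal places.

(7.98, 16.22)

Paired design: SE = s_d/√n = 12.3/√16 = 3.0750.
t* = 1.341; margin of error = 1.341 × 3.0750 = 4.1236.
12.1 ± 4.1236 → (7.98, 16.22).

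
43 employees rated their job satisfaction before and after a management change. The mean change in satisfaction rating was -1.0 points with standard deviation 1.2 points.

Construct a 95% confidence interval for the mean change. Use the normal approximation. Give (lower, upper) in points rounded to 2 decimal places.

This is a matched-pairs design, so SE = s_d/√n = 1.2/√43 = 0.1830.
Margin = 1.960 × 0.1830 = 0.3587; the interval is -1.0 ± 0.3587 = (-1.36, -0.64).

(-1.36, -0.64)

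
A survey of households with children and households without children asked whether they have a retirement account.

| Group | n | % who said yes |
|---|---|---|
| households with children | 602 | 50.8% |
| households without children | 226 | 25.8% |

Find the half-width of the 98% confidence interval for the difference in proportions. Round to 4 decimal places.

The two standard errors are √(0.5080×0.4920/602) = 0.02038 and √(0.2580×0.7420/226) = 0.02910.
Because the samples are independent, SE_diff = √(0.02038² + 0.02910²) = 0.03553.
Using z* = 2.326 for 98%, ME = 2.326 × 0.03553 = 0.08264.

0.0826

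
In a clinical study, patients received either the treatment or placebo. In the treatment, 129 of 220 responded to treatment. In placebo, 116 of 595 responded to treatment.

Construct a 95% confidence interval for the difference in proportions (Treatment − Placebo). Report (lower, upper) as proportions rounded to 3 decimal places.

(0.319, 0.464)

p̂₁ = 129/220 = 0.5864 and p̂₂ = 116/595 = 0.1950.
SE₁ = √(p̂₁(1−p̂₁)/n₁) = √(0.5864·0.4136/220) = 0.03320; SE₂ = √(0.1950·0.8050/595) = 0.01624.
Independent samples: SE of the difference = √(SE₁² + SE₂²) = √(0.00110224 + 0.0002637376) = 0.03696.
z* for 95% confidence is 1.960, so the margin of error is 1.960 × 0.03696 = 0.07244.
Point estimate p̂₁ − p̂₂ = 0.5864 − 0.1950 = 0.3914.
0.3914 ± 0.07244 → (0.319, 0.464).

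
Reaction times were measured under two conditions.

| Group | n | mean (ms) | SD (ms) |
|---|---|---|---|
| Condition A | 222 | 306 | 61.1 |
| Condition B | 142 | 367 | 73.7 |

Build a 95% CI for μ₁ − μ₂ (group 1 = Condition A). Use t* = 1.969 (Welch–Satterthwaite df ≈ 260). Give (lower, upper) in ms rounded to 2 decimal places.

Standard errors of each mean: 61.1/√222 = 4.1008 and 73.7/√142 = 6.1848.
SE(x̄₁ − x̄₂) = √(4.1008² + 6.1848²) = 7.4208 for independent samples with unequal variances.
With t* = 1.969, the margin is 1.969 × 7.4208 = 14.6116.
x̄₁ − x̄₂ = 306 − 367 = -61.0000; the interval is -61.0000 ± 14.6116 = (-75.61, -46.39).

(-75.61, -46.39)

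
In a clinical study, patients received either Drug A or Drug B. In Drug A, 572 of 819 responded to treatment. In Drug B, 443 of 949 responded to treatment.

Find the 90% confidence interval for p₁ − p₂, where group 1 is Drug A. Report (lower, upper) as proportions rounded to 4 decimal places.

First, p̂₁ = 572/819 = 0.6984; p̂₂ = 443/949 = 0.4668.
The two standard errors are √(0.6984×0.3016/819) = 0.01604 and √(0.4668×0.5332/949) = 0.01619.
Because the samples are independent, SE_diff = √(0.01604² + 0.01619²) = 0.02279.
Using z* = 1.645 for 90%, ME = 1.645 × 0.02279 = 0.03749.
p̂₁ − p̂₂ = 0.2316; interval 0.2316 ± 0.03749 gives (0.1941, 0.2691).

(0.1941, 0.2691)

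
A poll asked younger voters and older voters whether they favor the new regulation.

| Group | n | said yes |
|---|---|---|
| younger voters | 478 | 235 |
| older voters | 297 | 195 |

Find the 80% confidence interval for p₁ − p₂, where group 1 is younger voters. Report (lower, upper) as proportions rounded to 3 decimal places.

(-0.211, -0.119)

Sample proportions: 235/478 = 0.4916, 195/297 = 0.6566.
Each SE is √(p̂(1−p̂)/n): √(0.4916·0.5084/478) = 0.02287 and √(0.6566·0.3434/297) = 0.02755.
SE(p̂₁ − p̂₂) = √(SE₁² + SE₂²) = √(0.0005230369 + 0.0007590025) = 0.03581, since the two samples are independent.
At 80% confidence z* = 1.282; margin = 1.282 × 0.03581 = 0.04591.
The difference is 0.4916 − 0.6566 = -0.1650, so the interval is -0.1650 ± 0.04591 = (-0.211, -0.119).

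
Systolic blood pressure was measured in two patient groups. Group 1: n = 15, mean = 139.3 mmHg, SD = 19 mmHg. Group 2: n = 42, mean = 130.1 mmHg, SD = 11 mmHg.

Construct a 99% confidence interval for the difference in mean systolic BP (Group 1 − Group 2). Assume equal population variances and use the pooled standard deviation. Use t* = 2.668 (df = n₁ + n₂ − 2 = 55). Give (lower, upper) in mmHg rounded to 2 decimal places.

(-1.63, 20.03)

s_p = √[((n₁−1)s₁² + (n₂−1)s₂²)/(n₁+n₂−2)] = √[(14·19² + 41·11²)/55] = 13.4941.
SE = 13.4941·√(1/15 + 1/42) = 4.0589.
With t* = 2.668, margin = 2.668 × 4.0589 = 10.8291.
x̄₁ − x̄₂ = 139.3 − 130.1 = 9.2000; interval 9.2000 ± 10.8291 = (-1.63, 20.03).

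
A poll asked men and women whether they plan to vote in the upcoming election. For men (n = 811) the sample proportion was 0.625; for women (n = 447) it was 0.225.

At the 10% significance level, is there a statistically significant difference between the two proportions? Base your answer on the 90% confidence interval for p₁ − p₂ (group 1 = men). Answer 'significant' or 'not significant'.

SE₁ = √(p̂₁(1−p̂₁)/n₁) = √(0.6250·0.3750/811) = 0.01700; SE₂ = √(0.2250·0.7750/447) = 0.01975.
Independent samples: SE of the difference = √(SE₁² + SE₂²) = √(0.000289 + 0.0003900625) = 0.02606.
z* for 90% confidence is 1.645, so the margin of error is 1.645 × 0.02606 = 0.04287.
Point estimate p̂₁ − p̂₂ = 0.6250 − 0.2250 = 0.4000.
0.4000 ± 0.04287 → (0.35713, 0.44287).
The interval (0.35713, 0.44287) does not contain 0, so the difference is significant.

significant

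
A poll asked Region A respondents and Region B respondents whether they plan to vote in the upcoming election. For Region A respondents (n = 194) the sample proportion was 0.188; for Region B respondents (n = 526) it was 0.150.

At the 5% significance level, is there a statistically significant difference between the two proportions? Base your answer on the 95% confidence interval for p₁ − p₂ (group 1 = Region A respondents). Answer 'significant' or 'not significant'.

not significant

The two standard errors are √(0.1880×0.8120/194) = 0.02805 and √(0.1500×0.8500/526) = 0.01557.
Because the samples are independent, SE_diff = √(0.02805² + 0.01557²) = 0.03208.
Using z* = 1.960 for 95%, ME = 1.960 × 0.03208 = 0.06288.
p̂₁ − p̂₂ = 0.0380; interval 0.0380 ± 0.06288 gives (-0.02488, 0.10088).
The interval (-0.02488, 0.10088) contains 0, so the difference is not significant.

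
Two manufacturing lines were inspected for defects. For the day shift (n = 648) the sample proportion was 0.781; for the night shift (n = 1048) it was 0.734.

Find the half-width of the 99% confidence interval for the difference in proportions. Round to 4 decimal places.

0.0547

SE₁ = √(p̂₁(1−p̂₁)/n₁) = √(0.7810·0.2190/648) = 0.01625; SE₂ = √(0.7340·0.2660/1048) = 0.01365.
Independent samples: SE of the difference = √(SE₁² + SE₂²) = √(0.0002640625 + 0.0001863225) = 0.02122.
z* for 99% confidence is 2.576, so the margin of error is 2.576 × 0.02122 = 0.05466.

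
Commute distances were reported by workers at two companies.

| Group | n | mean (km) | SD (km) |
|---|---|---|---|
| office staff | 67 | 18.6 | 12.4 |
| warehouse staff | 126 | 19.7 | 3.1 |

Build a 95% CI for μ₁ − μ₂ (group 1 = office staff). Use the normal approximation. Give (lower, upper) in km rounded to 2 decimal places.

SE₁ = s₁/√n₁ = 12.4/√67 = 1.5149; SE₂ = 3.1/√126 = 0.2762.
Independent samples, unequal variances: SE_diff = √(SE₁² + SE₂²) = √(2.29492201 + 0.07628644) = 1.5399.
z* = 1.960, so margin of error = 1.960 × 1.5399 = 3.0182.
Difference in means = 18.6 − 19.7 = -1.1000.
-1.1000 ± 3.0182 → (-4.12, 1.92).

(-4.12, 1.92)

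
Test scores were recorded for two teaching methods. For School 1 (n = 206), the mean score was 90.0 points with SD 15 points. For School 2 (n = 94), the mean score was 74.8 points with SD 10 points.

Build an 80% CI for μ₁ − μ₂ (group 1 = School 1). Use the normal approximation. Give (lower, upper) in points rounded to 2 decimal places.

(13.32, 17.08)

Per-group SEs: s₁/√n₁ = 15/√206 = 1.0451, s₂/√n₂ = 10/√94 = 1.0314.
Unpooled SE of the difference: √(1.09223401 + 1.06378596) = 1.4683.
Margin of error = z* · SE = 1.282 × 1.4683 = 1.8824.
x̄₁ − x̄₂ = 90.0 − 74.8 = 15.2000.
CI: 15.2000 ± 1.8824 = (13.32, 17.08).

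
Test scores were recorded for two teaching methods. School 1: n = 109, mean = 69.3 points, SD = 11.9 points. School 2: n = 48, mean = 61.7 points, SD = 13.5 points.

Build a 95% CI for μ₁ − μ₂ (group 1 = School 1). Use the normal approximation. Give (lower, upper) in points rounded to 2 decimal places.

(3.18, 12.02)

Standard errors of each mean: 11.9/√109 = 1.1398 and 13.5/√48 = 1.9486.
SE(x̄₁ − x̄₂) = √(1.1398² + 1.9486²) = 2.2575 for independent samples with unequal variances.
With z* = 1.960, the margin is 1.960 × 2.2575 = 4.4247.
x̄₁ − x̄₂ = 69.3 − 61.7 = 7.6000; the interval is 7.6000 ± 4.4247 = (3.18, 12.02).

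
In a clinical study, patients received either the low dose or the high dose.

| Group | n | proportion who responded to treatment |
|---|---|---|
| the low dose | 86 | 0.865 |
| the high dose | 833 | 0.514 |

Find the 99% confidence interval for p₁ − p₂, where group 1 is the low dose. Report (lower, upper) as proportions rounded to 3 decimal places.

(0.246, 0.456)

SE₁ = √(p̂₁(1−p̂₁)/n₁) = √(0.8650·0.1350/86) = 0.03685; SE₂ = √(0.5140·0.4860/833) = 0.01732.
Independent samples: SE of the difference = √(SE₁² + SE₂²) = √(0.0013579225 + 0.0002999824) = 0.04072.
z* for 99% confidence is 2.576, so the margin of error is 2.576 × 0.04072 = 0.10489.
Point estimate p̂₁ − p̂₂ = 0.8650 − 0.5140 = 0.3510.
0.3510 ± 0.10489 → (0.246, 0.456).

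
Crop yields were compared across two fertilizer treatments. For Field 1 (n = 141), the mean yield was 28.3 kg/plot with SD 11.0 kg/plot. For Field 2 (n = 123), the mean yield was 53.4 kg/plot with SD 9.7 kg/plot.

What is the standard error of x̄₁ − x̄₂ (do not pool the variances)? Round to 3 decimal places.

1.274

SE₁ = s₁/√n₁ = 11.0/√141 = 0.9264; SE₂ = 9.7/√123 = 0.8746.
Independent samples, unequal variances: SE_diff = √(SE₁² + SE₂²) = √(0.85821696 + 0.76492516) = 1.2740.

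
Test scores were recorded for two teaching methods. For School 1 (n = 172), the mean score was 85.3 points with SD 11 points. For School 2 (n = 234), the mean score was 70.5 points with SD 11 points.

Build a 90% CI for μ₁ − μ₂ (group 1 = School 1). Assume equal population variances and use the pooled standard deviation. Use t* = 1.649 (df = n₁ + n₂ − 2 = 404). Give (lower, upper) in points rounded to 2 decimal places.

(12.98, 16.62)

Pooled variance s_p² = [171·11² + 233·11²] / (172+234−2) = 121.0000, so s_p = 11.0000.
SE_diff = s_p·√(1/n₁ + 1/n₂) = 11.0000·√(1/172 + 1/234) = 1.1048.
t* = 1.649; margin = 1.649 × 1.1048 = 1.8218.
Difference = 85.3 − 70.5 = 14.8000.
14.8000 ± 1.8218 → (12.98, 16.62).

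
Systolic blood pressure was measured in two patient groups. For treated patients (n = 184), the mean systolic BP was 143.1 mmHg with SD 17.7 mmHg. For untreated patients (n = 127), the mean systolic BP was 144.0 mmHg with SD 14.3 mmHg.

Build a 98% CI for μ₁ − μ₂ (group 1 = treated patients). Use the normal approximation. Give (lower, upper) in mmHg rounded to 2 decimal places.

(-5.13, 3.33)

SE₁ = s₁/√n₁ = 17.7/√184 = 1.3049; SE₂ = 14.3/√127 = 1.2689.
Independent samples, unequal variances: SE_diff = √(SE₁² + SE₂²) = √(1.70276401 + 1.61010721) = 1.8201.
z* = 2.326, so margin of error = 2.326 × 1.8201 = 4.2336.
Difference in means = 143.1 − 144.0 = -0.9000.
-0.9000 ± 4.2336 → (-5.13, 3.33).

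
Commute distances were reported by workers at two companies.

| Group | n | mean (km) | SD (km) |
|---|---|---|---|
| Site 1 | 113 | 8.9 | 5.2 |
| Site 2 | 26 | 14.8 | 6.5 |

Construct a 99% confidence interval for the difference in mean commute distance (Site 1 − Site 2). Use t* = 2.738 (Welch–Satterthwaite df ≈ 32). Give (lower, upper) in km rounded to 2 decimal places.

Per-group SEs: s₁/√n₁ = 5.2/√113 = 0.4892, s₂/√n₂ = 6.5/√26 = 1.2748.
Unpooled SE of the difference: √(0.23931664 + 1.62511504) = 1.3654.
Margin of error = t* · SE = 2.738 × 1.3654 = 3.7385.
x̄₁ − x̄₂ = 8.9 − 14.8 = -5.9000.
CI: -5.9000 ± 3.7385 = (-9.64, -2.16).

(-9.64, -2.16)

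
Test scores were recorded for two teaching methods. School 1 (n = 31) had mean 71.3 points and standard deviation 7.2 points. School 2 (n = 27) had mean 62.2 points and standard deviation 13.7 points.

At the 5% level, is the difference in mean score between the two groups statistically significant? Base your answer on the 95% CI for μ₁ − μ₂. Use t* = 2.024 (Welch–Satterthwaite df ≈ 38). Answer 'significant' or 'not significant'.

Standard errors of each mean: 7.2/√31 = 1.2932 and 13.7/√27 = 2.6366.
SE(x̄₁ − x̄₂) = √(1.2932² + 2.6366²) = 2.9367 for independent samples with unequal variances.
With t* = 2.024, the margin is 2.024 × 2.9367 = 5.9439.
x̄₁ − x̄₂ = 71.3 − 62.2 = 9.1000; the interval is 9.1000 ± 5.9439 = (3.1561, 15.0439).
The interval (3.1561, 15.0439) does not contain 0, so the difference is significant.

significant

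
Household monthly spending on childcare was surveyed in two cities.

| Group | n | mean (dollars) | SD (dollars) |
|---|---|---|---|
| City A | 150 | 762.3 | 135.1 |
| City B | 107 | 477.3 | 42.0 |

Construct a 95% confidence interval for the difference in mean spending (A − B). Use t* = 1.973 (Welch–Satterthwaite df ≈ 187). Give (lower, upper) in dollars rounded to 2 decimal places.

Per-group SEs: s₁/√n₁ = 135.1/√150 = 11.0309, s₂/√n₂ = 42.0/√107 = 4.0603.
Unpooled SE of the difference: √(121.68075481 + 16.48603609) = 11.7544.
Margin of error = t* · SE = 1.973 × 11.7544 = 23.1914.
x̄₁ − x̄₂ = 762.3 − 477.3 = 285.0000.
CI: 285.0000 ± 23.1914 = (261.81, 308.19).

(261.81, 308.19)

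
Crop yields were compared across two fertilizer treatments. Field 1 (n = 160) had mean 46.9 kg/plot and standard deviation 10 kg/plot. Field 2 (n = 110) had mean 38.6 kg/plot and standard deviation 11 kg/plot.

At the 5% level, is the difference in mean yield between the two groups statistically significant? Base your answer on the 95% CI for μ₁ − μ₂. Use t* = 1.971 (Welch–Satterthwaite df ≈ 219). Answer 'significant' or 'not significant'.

Per-group SEs: s₁/√n₁ = 10/√160 = 0.7906, s₂/√n₂ = 11/√110 = 1.0488.
Unpooled SE of the difference: √(0.62504836 + 1.09998144) = 1.3134.
Margin of error = t* · SE = 1.971 × 1.3134 = 2.5887.
x̄₁ − x̄₂ = 46.9 − 38.6 = 8.3000.
CI: 8.3000 ± 2.5887 = (5.7113, 10.8887).
The interval (5.7113, 10.8887) does not contain 0, so the difference is significant.

significant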